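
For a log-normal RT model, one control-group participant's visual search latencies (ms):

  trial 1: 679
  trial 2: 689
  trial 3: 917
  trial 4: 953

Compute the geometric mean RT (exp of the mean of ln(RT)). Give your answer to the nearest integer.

800 ms

ln(RT): 6.5206, 6.5352, 6.8211, 6.8596
Mean ln(RT) = 26.7366/4 = 6.68415
Geometric mean = exp(6.68415) = 799.63 ms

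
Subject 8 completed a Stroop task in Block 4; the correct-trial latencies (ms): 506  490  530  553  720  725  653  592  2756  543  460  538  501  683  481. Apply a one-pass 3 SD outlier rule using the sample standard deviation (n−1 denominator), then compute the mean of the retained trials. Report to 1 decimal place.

n = 15, ΣRT = 10731, M = 715.400
Σ(x−M)² = 4567065.60; s = √(4567065.60/14) = 571.156
Cutoffs: 715.400 ± 3·571.156 → [-998.1, 2428.9]
Outside: 2756 → excluded.
Retained (n=14): Σ = 7975, mean = 7975/14 = 569.643

569.6 ms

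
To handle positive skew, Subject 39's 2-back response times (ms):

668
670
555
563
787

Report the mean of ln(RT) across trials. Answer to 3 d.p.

6.466

ln(RT): 6.5043, 6.5073, 6.3190, 6.3333, 6.6682
Σ ln(RT) = 32.3320
Mean = 32.3320/5 = 6.46641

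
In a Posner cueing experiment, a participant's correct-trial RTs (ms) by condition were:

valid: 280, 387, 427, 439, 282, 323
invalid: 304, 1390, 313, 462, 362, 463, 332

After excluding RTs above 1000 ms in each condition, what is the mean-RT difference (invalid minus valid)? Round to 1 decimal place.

16.3 ms

invalid: exclude 1390
M(valid) = 2138/6 = 356.333
M(invalid) = 2236/6 = 372.667
Difference = 372.667 − 356.333 = 16.333 ms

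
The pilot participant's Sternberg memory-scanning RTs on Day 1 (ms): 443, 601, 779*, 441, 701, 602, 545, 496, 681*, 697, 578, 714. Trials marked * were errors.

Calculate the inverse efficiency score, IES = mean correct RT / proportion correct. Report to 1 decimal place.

Correct trials (n=10): 443, 601, 441, 701, 602, 545, 496, 697, 578, 714
Mean correct RT = 5818/10 = 581.8000 ms
Proportion correct = 10/12
IES = 581.8000 / (10/12) = 698.160 ms

698.2 ms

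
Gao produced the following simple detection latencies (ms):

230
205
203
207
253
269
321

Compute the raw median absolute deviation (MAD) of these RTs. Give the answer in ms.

25 ms

Sorted: 203, 205, 207, 230, 253, 269, 321 → median = 230
|x − 230|: 0, 25, 27, 23, 23, 39, 91
Sorted deviations: 0, 23, 23, 25, 27, 39, 91 → MAD = 25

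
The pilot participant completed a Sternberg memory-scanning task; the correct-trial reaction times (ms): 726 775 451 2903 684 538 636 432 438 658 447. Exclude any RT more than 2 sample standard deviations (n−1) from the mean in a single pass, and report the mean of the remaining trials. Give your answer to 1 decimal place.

578.5 ms

n = 11, ΣRT = 8688, M = 789.818
Σ(x−M)² = 5069607.64; s = √(5069607.64/10) = 712.012
Cutoffs: 789.818 ± 2·712.012 → [-634.2, 2213.8]
Outside: 2903 → excluded.
Retained (n=10): Σ = 5785, mean = 5785/10 = 578.500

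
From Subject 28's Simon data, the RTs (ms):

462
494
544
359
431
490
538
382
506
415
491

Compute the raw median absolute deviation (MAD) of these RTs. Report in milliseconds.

48 ms

Sorted: 359, 382, 415, 431, 462, 490, 491, 494, 506, 538, 544 → median = 490
|x − 490|: 28, 4, 54, 131, 59, 0, 48, 108, 16, 75, 1
Sorted deviations: 0, 1, 4, 16, 28, 48, 54, 59, 75, 108, 131 → MAD = 48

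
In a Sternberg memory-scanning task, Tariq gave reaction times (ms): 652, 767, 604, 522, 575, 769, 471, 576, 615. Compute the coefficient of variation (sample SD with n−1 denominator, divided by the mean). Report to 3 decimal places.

n = 9, Σ = 5551, M = 616.7778
Σ(x−M)² = 80787.556; s = √(80787.556/8) = 100.4910
CV = 100.4910 / 616.7778 = 0.16293

0.163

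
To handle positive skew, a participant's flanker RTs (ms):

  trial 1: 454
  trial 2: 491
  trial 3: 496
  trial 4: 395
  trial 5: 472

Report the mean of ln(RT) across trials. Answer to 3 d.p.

6.131

ln(RT): 6.1181, 6.1964, 6.2066, 5.9789, 6.1570
Σ ln(RT) = 30.6570
Mean = 30.6570/5 = 6.13140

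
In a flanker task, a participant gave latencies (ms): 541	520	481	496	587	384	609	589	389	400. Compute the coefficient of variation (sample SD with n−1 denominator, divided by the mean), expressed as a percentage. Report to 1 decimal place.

17.1%

n = 10, Σ = 4996, M = 499.6000
Σ(x−M)² = 65604.400; s = √(65604.400/9) = 85.3779
CV = 85.3779 / 499.6000 = 0.17089 = 17.089%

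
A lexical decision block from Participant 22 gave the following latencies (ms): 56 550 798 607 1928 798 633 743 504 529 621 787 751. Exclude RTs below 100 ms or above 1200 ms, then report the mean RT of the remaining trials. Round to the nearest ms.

Excluded: 56, 1928
Retained (n=11): Σ = 7321
Mean = 7321/11 = 665.5455

666 ms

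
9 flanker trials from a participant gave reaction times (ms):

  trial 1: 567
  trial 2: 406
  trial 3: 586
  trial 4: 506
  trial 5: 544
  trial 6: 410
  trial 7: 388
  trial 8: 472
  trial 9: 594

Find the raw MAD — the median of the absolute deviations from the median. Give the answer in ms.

80 ms

Sorted: 388, 406, 410, 472, 506, 544, 567, 586, 594 → median = 506
|x − 506|: 61, 100, 80, 0, 38, 96, 118, 34, 88
Sorted deviations: 0, 34, 38, 61, 80, 88, 96, 100, 118 → MAD = 80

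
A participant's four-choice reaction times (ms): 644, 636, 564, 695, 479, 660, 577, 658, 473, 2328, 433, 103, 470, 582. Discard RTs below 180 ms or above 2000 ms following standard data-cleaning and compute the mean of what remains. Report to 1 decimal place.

Excluded: 103, 2328
Retained (n=12): Σ = 6871
Mean = 6871/12 = 572.5833

572.6 ms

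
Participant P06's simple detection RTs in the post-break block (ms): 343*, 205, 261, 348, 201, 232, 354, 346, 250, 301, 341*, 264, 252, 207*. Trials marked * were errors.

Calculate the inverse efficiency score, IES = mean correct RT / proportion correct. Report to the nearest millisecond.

349 ms

Correct trials (n=11): 205, 261, 348, 201, 232, 354, 346, 250, 301, 264, 252
Mean correct RT = 3014/11 = 274.0000 ms
Proportion correct = 11/14
IES = 274.0000 / (11/14) = 348.727 ms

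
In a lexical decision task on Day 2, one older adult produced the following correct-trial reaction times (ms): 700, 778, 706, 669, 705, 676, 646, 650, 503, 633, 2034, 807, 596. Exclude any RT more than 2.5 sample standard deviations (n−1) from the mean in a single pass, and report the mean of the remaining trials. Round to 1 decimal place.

672.4 ms

n = 13, ΣRT = 10103, M = 777.154
Σ(x−M)² = 1780831.69; s = √(1780831.69/12) = 385.231
Cutoffs: 777.154 ± 2.5·385.231 → [-185.9, 1740.2]
Outside: 2034 → excluded.
Retained (n=12): Σ = 8069, mean = 8069/12 = 672.417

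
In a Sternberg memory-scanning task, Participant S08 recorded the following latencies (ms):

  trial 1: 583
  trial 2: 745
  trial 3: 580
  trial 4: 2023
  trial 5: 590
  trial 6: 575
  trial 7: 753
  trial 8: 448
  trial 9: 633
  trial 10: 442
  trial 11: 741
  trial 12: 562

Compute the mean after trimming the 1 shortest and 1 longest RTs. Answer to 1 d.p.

621.0 ms

Sorted: 442, 448, 562, 575, 580, 583, 590, 633, 741, 745, 753, 2023
Drop lowest 1 (442) and highest 1 (2023)
Remaining (n=10): Σ = 6210, mean = 6210/10 = 621.000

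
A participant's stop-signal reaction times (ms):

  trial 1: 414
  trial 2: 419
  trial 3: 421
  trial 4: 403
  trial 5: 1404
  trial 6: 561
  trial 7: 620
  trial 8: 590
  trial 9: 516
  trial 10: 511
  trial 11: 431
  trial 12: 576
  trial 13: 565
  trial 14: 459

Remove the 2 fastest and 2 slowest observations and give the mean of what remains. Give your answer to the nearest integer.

505 ms

Sorted: 403, 414, 419, 421, 431, 459, 511, 516, 561, 565, 576, 590, 620, 1404
Drop lowest 2 (403, 414) and highest 2 (620, 1404)
Remaining (n=10): Σ = 5049, mean = 5049/10 = 504.900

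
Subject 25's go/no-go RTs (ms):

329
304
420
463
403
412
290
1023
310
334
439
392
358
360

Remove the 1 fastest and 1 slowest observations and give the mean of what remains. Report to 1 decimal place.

Sorted: 290, 304, 310, 329, 334, 358, 360, 392, 403, 412, 420, 439, 463, 1023
Drop lowest 1 (290) and highest 1 (1023)
Remaining (n=12): Σ = 4524, mean = 4524/12 = 377.000

377.0 ms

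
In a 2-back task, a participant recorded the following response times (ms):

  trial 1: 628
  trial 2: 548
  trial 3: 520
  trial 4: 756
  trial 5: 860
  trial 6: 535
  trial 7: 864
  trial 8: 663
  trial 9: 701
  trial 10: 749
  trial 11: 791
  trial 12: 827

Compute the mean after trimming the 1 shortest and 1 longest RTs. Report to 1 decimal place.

705.8 ms

Sorted: 520, 535, 548, 628, 663, 701, 749, 756, 791, 827, 860, 864
Drop lowest 1 (520) and highest 1 (864)
Remaining (n=10): Σ = 7058, mean = 7058/10 = 705.800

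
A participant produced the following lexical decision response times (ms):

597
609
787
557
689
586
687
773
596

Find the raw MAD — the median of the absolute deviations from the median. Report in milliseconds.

Sorted: 557, 586, 596, 597, 609, 687, 689, 773, 787 → median = 609
|x − 609|: 12, 0, 178, 52, 80, 23, 78, 164, 13
Sorted deviations: 0, 12, 13, 23, 52, 78, 80, 164, 178 → MAD = 52

52 ms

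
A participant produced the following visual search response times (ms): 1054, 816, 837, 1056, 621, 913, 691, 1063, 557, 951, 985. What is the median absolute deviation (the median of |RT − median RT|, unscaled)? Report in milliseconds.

141 ms

Sorted: 557, 621, 691, 816, 837, 913, 951, 985, 1054, 1056, 1063 → median = 913
|x − 913|: 141, 97, 76, 143, 292, 0, 222, 150, 356, 38, 72
Sorted deviations: 0, 38, 72, 76, 97, 141, 143, 150, 222, 292, 356 → MAD = 141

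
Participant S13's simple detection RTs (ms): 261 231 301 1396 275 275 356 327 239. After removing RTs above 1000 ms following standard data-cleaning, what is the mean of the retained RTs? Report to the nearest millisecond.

Excluded: 1396
Retained (n=8): Σ = 2265
Mean = 2265/8 = 283.1250

283 ms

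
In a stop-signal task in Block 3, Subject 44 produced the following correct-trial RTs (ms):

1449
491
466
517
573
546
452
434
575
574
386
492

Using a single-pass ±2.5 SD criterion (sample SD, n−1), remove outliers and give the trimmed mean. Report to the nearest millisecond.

n = 12, ΣRT = 6955, M = 579.583
Σ(x−M)² = 864390.92; s = √(864390.92/11) = 280.323
Cutoffs: 579.583 ± 2.5·280.323 → [-121.2, 1280.4]
Outside: 1449 → excluded.
Retained (n=11): Σ = 5506, mean = 5506/11 = 500.545

501 ms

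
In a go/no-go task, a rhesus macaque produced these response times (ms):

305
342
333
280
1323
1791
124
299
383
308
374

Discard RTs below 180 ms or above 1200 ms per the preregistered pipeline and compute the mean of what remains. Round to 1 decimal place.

328.0 ms

Excluded: 124, 1323, 1791
Retained (n=8): Σ = 2624
Mean = 2624/8 = 328.0000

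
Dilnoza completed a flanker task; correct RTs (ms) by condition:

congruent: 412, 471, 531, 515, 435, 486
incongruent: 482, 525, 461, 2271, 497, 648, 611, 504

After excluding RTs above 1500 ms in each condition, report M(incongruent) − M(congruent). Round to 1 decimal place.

incongruent: exclude 2271
M(congruent) = 2850/6 = 475.000
M(incongruent) = 3728/7 = 532.571
Difference = 532.571 − 475.000 = 57.571 ms

57.6 ms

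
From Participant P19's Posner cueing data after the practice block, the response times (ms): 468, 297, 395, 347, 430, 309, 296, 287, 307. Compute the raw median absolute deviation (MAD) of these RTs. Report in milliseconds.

Sorted: 287, 296, 297, 307, 309, 347, 395, 430, 468 → median = 309
|x − 309|: 159, 12, 86, 38, 121, 0, 13, 22, 2
Sorted deviations: 0, 2, 12, 13, 22, 38, 86, 121, 159 → MAD = 22

22 ms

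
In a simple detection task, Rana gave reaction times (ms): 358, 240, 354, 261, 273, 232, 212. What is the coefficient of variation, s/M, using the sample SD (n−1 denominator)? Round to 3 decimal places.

0.211

n = 7, Σ = 1930, M = 275.7143
Σ(x−M)² = 20369.429; s = √(20369.429/6) = 58.2658
CV = 58.2658 / 275.7143 = 0.21133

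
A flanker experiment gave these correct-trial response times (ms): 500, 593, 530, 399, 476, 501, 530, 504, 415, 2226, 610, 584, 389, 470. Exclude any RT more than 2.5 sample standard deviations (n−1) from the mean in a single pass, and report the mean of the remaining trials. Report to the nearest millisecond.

n = 14, ΣRT = 8727, M = 623.357
Σ(x−M)² = 2826883.21; s = √(2826883.21/13) = 466.318
Cutoffs: 623.357 ± 2.5·466.318 → [-542.4, 1789.2]
Outside: 2226 → excluded.
Retained (n=13): Σ = 6501, mean = 6501/13 = 500.077

500 ms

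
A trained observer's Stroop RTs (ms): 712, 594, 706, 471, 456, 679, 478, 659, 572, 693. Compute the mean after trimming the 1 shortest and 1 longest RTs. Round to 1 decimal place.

Sorted: 456, 471, 478, 572, 594, 659, 679, 693, 706, 712
Drop lowest 1 (456) and highest 1 (712)
Remaining (n=8): Σ = 4852, mean = 4852/8 = 606.500

606.5 ms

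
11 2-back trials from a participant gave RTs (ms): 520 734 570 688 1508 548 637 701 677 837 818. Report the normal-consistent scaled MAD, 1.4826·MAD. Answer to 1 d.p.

Sorted: 520, 548, 570, 637, 677, 688, 701, 734, 818, 837, 1508 → median = 688
|x − 688| sorted: 0, 11, 13, 46, 51, 118, 130, 140, 149, 168, 820 → MAD = 118
Robust SD ≈ 1.4826 × 118 = 174.947

174.9 ms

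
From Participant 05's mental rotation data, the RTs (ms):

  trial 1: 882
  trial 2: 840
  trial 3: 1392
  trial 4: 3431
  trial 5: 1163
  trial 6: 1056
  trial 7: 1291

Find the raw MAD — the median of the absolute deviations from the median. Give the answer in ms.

229 ms

Sorted: 840, 882, 1056, 1163, 1291, 1392, 3431 → median = 1163
|x − 1163|: 281, 323, 229, 2268, 0, 107, 128
Sorted deviations: 0, 107, 128, 229, 281, 323, 2268 → MAD = 229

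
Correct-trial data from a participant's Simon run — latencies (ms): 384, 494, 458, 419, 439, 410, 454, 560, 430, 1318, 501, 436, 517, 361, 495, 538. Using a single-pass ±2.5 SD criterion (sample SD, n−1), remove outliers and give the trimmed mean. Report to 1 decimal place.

n = 16, ΣRT = 8214, M = 513.375
Σ(x−M)² = 735691.75; s = √(735691.75/15) = 221.464
Cutoffs: 513.375 ± 2.5·221.464 → [-40.3, 1067.0]
Outside: 1318 → excluded.
Retained (n=15): Σ = 6896, mean = 6896/15 = 459.733

459.7 ms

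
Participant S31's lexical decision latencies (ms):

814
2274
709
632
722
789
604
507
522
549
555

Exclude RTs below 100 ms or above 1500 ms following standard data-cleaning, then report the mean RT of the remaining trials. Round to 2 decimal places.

Excluded: 2274
Retained (n=10): Σ = 6403
Mean = 6403/10 = 640.3000

640.30 ms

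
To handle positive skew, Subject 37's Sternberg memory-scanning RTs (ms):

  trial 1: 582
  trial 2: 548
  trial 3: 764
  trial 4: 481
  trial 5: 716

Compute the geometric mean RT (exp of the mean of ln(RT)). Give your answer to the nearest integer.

ln(RT): 6.3665, 6.3063, 6.6386, 6.1759, 6.5737
Mean ln(RT) = 32.0609/5 = 6.41217
Geometric mean = exp(6.41217) = 609.22 ms

609 ms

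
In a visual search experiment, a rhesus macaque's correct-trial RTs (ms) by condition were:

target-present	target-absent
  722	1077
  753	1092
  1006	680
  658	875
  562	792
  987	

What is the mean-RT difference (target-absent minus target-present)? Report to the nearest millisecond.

122 ms

M(target-present) = 4688/6 = 781.333
M(target-absent) = 4516/5 = 903.200
Difference = 903.200 − 781.333 = 121.867 ms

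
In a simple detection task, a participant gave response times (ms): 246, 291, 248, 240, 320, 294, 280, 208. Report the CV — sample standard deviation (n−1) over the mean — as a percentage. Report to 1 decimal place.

n = 8, Σ = 2127, M = 265.8750
Σ(x−M)² = 9284.875; s = √(9284.875/7) = 36.4199
CV = 36.4199 / 265.8750 = 0.13698 = 13.698%

13.7%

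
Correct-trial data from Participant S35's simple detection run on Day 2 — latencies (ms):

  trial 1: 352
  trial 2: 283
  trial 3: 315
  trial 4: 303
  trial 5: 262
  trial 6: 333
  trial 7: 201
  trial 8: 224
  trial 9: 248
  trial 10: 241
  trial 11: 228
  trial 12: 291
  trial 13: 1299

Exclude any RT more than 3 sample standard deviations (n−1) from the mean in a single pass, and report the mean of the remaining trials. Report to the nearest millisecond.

n = 13, ΣRT = 4580, M = 352.308
Σ(x−M)² = 995218.77; s = √(995218.77/12) = 287.984
Cutoffs: 352.308 ± 3·287.984 → [-511.6, 1216.3]
Outside: 1299 → excluded.
Retained (n=12): Σ = 3281, mean = 3281/12 = 273.417

273 ms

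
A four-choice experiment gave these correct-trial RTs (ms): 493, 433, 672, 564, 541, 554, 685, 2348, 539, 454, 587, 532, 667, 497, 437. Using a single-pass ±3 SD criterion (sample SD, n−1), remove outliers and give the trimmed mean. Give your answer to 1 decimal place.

n = 15, ΣRT = 10003, M = 666.867
Σ(x−M)² = 3118573.73; s = √(3118573.73/14) = 471.970
Cutoffs: 666.867 ± 3·471.970 → [-749.0, 2082.8]
Outside: 2348 → excluded.
Retained (n=14): Σ = 7655, mean = 7655/14 = 546.786

546.8 ms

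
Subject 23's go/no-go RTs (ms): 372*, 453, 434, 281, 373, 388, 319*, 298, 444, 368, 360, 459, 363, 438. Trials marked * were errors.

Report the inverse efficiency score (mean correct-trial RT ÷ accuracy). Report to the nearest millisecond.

Correct trials (n=12): 453, 434, 281, 373, 388, 298, 444, 368, 360, 459, 363, 438
Mean correct RT = 4659/12 = 388.2500 ms
Proportion correct = 12/14
IES = 388.2500 / (12/14) = 452.958 ms

453 ms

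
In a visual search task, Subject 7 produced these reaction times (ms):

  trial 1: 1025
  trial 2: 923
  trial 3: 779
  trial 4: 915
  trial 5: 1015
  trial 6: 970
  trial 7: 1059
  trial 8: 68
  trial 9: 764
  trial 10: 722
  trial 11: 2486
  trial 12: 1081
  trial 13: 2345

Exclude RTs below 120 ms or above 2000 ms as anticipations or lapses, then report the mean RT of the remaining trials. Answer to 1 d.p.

925.3 ms

Excluded: 68, 2345, 2486
Retained (n=10): Σ = 9253
Mean = 9253/10 = 925.3000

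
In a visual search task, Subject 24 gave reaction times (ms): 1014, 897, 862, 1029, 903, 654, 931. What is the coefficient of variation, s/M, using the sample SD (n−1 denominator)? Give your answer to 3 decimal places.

0.138

n = 7, Σ = 6290, M = 898.5714
Σ(x−M)² = 92561.714; s = √(92561.714/6) = 124.2053
CV = 124.2053 / 898.5714 = 0.13823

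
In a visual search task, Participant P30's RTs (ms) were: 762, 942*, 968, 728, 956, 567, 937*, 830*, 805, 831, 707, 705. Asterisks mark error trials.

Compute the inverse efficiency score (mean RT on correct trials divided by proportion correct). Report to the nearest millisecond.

Correct trials (n=9): 762, 968, 728, 956, 567, 805, 831, 707, 705
Mean correct RT = 7029/9 = 781.0000 ms
Proportion correct = 9/12
IES = 781.0000 / (9/12) = 1041.333 ms

1041 ms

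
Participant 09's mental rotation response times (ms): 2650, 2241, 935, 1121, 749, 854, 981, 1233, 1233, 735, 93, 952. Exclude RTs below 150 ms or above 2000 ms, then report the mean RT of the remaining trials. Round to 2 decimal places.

Excluded: 93, 2241, 2650
Retained (n=9): Σ = 8793
Mean = 8793/9 = 977.0000

977.00 ms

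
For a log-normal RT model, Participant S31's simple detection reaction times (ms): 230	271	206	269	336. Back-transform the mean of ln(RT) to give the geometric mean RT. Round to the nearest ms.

ln(RT): 5.4381, 5.6021, 5.3279, 5.5947, 5.8171
Mean ln(RT) = 27.7799/5 = 5.55598
Geometric mean = exp(5.55598) = 258.78 ms

259 ms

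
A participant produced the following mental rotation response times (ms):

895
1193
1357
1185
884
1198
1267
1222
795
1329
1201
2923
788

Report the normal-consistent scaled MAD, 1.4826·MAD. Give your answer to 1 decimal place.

194.2 ms

Sorted: 788, 795, 884, 895, 1185, 1193, 1198, 1201, 1222, 1267, 1329, 1357, 2923 → median = 1198
|x − 1198| sorted: 0, 3, 5, 13, 24, 69, 131, 159, 303, 314, 403, 410, 1725 → MAD = 131
Robust SD ≈ 1.4826 × 131 = 194.221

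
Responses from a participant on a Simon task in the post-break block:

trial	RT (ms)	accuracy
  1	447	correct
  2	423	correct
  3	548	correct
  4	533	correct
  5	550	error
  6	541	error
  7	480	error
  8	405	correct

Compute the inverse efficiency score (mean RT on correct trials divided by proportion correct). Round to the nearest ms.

Correct trials (n=5): 447, 423, 548, 533, 405
Mean correct RT = 2356/5 = 471.2000 ms
Proportion correct = 5/8
IES = 471.2000 / (5/8) = 753.920 ms

754 ms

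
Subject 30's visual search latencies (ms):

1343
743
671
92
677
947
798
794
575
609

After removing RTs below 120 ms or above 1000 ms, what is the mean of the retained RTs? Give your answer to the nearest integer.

727 ms

Excluded: 92, 1343
Retained (n=8): Σ = 5814
Mean = 5814/8 = 726.7500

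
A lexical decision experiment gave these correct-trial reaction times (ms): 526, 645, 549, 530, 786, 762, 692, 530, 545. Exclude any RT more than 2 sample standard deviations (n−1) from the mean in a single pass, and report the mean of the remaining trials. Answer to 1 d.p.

618.3 ms

n = 9, ΣRT = 5565, M = 618.333
Σ(x−M)² = 89206.00; s = √(89206.00/8) = 105.597
Cutoffs: 618.333 ± 2·105.597 → [407.1, 829.5]
No RTs fall outside the cutoffs; all 9 retained. Mean = 5565/9 = 618.333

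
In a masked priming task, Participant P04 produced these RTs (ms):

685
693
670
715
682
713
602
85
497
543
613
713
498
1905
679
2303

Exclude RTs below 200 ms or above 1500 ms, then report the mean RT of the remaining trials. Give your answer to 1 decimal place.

Excluded: 85, 1905, 2303
Retained (n=13): Σ = 8303
Mean = 8303/13 = 638.6923

638.7 ms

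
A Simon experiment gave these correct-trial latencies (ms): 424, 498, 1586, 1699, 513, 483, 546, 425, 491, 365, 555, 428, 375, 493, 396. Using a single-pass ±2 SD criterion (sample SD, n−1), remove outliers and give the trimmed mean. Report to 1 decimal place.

n = 15, ΣRT = 9277, M = 618.467
Σ(x−M)² = 2473465.73; s = √(2473465.73/14) = 420.329
Cutoffs: 618.467 ± 2·420.329 → [-222.2, 1459.1]
Outside: 1586, 1699 → excluded.
Retained (n=13): Σ = 5992, mean = 5992/13 = 460.923

460.9 ms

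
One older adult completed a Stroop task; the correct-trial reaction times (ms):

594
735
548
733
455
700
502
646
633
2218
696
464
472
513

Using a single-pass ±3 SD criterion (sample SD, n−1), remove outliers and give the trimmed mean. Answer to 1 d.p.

n = 14, ΣRT = 9909, M = 707.786
Σ(x−M)² = 2589428.36; s = √(2589428.36/13) = 446.303
Cutoffs: 707.786 ± 3·446.303 → [-631.1, 2046.7]
Outside: 2218 → excluded.
Retained (n=13): Σ = 7691, mean = 7691/13 = 591.615

591.6 ms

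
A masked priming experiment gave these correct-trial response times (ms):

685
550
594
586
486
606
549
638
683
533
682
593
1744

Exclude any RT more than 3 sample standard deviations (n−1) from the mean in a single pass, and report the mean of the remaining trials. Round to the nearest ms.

599 ms

n = 13, ΣRT = 8929, M = 686.846
Σ(x−M)² = 1255871.69; s = √(1255871.69/12) = 323.506
Cutoffs: 686.846 ± 3·323.506 → [-283.7, 1657.4]
Outside: 1744 → excluded.
Retained (n=12): Σ = 7185, mean = 7185/12 = 598.750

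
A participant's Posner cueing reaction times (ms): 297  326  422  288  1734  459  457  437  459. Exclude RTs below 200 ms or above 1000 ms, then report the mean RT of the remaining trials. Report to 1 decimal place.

Excluded: 1734
Retained (n=8): Σ = 3145
Mean = 3145/8 = 393.1250

393.1 ms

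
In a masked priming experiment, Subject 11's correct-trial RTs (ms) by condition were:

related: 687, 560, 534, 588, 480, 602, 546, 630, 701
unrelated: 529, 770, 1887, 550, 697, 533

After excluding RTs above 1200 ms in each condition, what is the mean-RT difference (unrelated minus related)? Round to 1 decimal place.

23.8 ms

unrelated: exclude 1887
M(related) = 5328/9 = 592.000
M(unrelated) = 3079/5 = 615.800
Difference = 615.800 − 592.000 = 23.800 ms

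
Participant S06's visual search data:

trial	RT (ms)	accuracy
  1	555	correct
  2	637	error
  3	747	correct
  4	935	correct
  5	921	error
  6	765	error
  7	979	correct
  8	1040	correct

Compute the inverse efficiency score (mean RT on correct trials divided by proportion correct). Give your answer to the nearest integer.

1362 ms

Correct trials (n=5): 555, 747, 935, 979, 1040
Mean correct RT = 4256/5 = 851.2000 ms
Proportion correct = 5/8
IES = 851.2000 / (5/8) = 1361.920 ms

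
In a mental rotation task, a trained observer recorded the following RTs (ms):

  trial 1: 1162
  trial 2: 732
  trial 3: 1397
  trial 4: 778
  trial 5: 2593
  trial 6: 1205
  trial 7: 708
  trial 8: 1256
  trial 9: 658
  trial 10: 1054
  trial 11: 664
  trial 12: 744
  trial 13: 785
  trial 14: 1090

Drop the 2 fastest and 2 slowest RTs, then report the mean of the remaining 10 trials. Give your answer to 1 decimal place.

951.4 ms

Sorted: 658, 664, 708, 732, 744, 778, 785, 1054, 1090, 1162, 1205, 1256, 1397, 2593
Drop lowest 2 (658, 664) and highest 2 (1397, 2593)
Remaining (n=10): Σ = 9514, mean = 9514/10 = 951.400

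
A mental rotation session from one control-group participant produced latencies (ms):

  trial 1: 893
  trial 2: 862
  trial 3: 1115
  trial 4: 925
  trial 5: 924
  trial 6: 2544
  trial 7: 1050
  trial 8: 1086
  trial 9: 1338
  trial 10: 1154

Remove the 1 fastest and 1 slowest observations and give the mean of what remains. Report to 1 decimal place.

1060.6 ms

Sorted: 862, 893, 924, 925, 1050, 1086, 1115, 1154, 1338, 2544
Drop lowest 1 (862) and highest 1 (2544)
Remaining (n=8): Σ = 8485, mean = 8485/8 = 1060.625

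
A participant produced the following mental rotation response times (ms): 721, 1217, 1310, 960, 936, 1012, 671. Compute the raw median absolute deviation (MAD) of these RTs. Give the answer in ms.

Sorted: 671, 721, 936, 960, 1012, 1217, 1310 → median = 960
|x − 960|: 239, 257, 350, 0, 24, 52, 289
Sorted deviations: 0, 24, 52, 239, 257, 289, 350 → MAD = 239

239 ms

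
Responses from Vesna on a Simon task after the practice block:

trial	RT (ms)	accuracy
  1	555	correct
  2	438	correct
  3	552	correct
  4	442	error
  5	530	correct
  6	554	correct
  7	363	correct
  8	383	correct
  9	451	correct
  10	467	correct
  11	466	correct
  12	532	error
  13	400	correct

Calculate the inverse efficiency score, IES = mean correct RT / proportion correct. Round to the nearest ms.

Correct trials (n=11): 555, 438, 552, 530, 554, 363, 383, 451, 467, 466, 400
Mean correct RT = 5159/11 = 469.0000 ms
Proportion correct = 11/13
IES = 469.0000 / (11/13) = 554.273 ms

554 ms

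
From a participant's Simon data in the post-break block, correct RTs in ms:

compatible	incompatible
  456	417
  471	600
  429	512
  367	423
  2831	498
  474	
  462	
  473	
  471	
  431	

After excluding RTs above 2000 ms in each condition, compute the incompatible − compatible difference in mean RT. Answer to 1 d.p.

compatible: exclude 2831
M(compatible) = 4034/9 = 448.222
M(incompatible) = 2450/5 = 490.000
Difference = 490.000 − 448.222 = 41.778 ms

41.8 ms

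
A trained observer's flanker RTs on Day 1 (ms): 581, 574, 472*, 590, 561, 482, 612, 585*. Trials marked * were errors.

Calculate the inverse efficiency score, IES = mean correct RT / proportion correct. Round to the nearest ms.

756 ms

Correct trials (n=6): 581, 574, 590, 561, 482, 612
Mean correct RT = 3400/6 = 566.6667 ms
Proportion correct = 6/8
IES = 566.6667 / (6/8) = 755.556 ms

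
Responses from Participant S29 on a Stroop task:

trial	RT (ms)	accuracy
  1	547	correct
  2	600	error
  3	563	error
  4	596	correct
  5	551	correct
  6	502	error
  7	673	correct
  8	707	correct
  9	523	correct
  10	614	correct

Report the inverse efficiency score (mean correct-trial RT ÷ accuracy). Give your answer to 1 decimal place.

Correct trials (n=7): 547, 596, 551, 673, 707, 523, 614
Mean correct RT = 4211/7 = 601.5714 ms
Proportion correct = 7/10
IES = 601.5714 / (7/10) = 859.388 ms

859.4 ms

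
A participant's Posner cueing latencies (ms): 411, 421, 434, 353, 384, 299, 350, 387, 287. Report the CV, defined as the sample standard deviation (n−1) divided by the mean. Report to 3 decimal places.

n = 9, Σ = 3326, M = 369.5556
Σ(x−M)² = 21480.222; s = √(21480.222/8) = 51.8173
CV = 51.8173 / 369.5556 = 0.14022

0.140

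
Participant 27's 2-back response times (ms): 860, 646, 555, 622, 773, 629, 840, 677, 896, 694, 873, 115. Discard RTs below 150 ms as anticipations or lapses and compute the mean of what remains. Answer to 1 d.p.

Excluded: 115
Retained (n=11): Σ = 8065
Mean = 8065/11 = 733.1818

733.2 ms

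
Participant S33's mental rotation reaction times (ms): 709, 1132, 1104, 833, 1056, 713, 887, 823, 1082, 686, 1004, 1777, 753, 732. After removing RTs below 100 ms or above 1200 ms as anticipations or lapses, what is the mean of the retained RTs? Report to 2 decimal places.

885.69 ms

Excluded: 1777
Retained (n=13): Σ = 11514
Mean = 11514/13 = 885.6923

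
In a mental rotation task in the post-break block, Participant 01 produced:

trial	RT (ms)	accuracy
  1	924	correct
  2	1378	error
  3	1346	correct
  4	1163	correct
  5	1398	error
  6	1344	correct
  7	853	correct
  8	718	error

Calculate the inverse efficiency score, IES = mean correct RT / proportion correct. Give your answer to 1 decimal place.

Correct trials (n=5): 924, 1346, 1163, 1344, 853
Mean correct RT = 5630/5 = 1126.0000 ms
Proportion correct = 5/8
IES = 1126.0000 / (5/8) = 1801.600 ms

1801.6 ms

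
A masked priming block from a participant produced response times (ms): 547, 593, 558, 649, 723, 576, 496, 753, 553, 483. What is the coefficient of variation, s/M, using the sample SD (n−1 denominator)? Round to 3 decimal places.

0.151

n = 10, Σ = 5931, M = 593.1000
Σ(x−M)² = 72374.900; s = √(72374.900/9) = 89.6753
CV = 89.6753 / 593.1000 = 0.15120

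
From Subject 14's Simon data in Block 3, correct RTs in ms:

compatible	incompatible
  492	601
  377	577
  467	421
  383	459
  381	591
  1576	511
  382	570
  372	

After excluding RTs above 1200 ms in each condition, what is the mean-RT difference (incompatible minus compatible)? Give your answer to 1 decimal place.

compatible: exclude 1576
M(compatible) = 2854/7 = 407.714
M(incompatible) = 3730/7 = 532.857
Difference = 532.857 − 407.714 = 125.143 ms

125.1 ms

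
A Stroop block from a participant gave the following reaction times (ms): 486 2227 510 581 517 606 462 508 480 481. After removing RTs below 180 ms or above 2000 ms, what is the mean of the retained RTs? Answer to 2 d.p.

Excluded: 2227
Retained (n=9): Σ = 4631
Mean = 4631/9 = 514.5556

514.56 ms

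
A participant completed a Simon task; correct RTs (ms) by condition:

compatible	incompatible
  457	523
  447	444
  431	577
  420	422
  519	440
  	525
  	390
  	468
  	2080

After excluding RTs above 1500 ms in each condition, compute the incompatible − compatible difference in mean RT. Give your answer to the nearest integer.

19 ms

incompatible: exclude 2080
M(compatible) = 2274/5 = 454.800
M(incompatible) = 3789/8 = 473.625
Difference = 473.625 − 454.800 = 18.825 ms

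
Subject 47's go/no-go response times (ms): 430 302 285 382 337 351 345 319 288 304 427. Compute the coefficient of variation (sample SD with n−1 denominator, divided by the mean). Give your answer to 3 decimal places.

0.150

n = 11, Σ = 3770, M = 342.7273
Σ(x−M)² = 26416.182; s = √(26416.182/10) = 51.3967
CV = 51.3967 / 342.7273 = 0.14996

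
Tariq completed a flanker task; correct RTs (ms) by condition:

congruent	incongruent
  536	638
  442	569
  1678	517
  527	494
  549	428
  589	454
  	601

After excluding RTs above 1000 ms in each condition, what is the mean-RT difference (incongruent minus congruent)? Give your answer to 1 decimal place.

0.1 ms

congruent: exclude 1678
M(congruent) = 2643/5 = 528.600
M(incongruent) = 3701/7 = 528.714
Difference = 528.714 − 528.600 = 0.114 ms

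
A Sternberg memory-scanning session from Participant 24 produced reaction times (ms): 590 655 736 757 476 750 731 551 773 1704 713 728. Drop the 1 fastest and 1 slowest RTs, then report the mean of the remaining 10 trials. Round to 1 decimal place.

Sorted: 476, 551, 590, 655, 713, 728, 731, 736, 750, 757, 773, 1704
Drop lowest 1 (476) and highest 1 (1704)
Remaining (n=10): Σ = 6984, mean = 6984/10 = 698.400

698.4 ms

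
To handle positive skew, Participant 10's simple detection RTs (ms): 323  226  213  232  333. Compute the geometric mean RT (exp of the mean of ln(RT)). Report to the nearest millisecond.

261 ms

ln(RT): 5.7777, 5.4205, 5.3613, 5.4467, 5.8081
Mean ln(RT) = 27.8144/5 = 5.56287
Geometric mean = exp(5.56287) = 260.57 ms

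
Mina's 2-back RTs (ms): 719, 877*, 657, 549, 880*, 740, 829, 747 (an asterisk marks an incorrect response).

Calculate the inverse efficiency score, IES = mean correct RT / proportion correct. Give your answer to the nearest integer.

Correct trials (n=6): 719, 657, 549, 740, 829, 747
Mean correct RT = 4241/6 = 706.8333 ms
Proportion correct = 6/8
IES = 706.8333 / (6/8) = 942.444 ms

942 ms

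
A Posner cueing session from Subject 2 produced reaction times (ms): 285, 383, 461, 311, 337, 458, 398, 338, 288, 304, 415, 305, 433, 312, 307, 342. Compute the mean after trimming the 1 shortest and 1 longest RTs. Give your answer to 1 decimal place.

Sorted: 285, 288, 304, 305, 307, 311, 312, 337, 338, 342, 383, 398, 415, 433, 458, 461
Drop lowest 1 (285) and highest 1 (461)
Remaining (n=14): Σ = 4931, mean = 4931/14 = 352.214

352.2 ms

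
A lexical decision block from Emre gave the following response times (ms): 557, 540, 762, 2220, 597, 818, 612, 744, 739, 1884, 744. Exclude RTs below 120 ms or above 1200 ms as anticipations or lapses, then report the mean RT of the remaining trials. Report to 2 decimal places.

679.22 ms

Excluded: 1884, 2220
Retained (n=9): Σ = 6113
Mean = 6113/9 = 679.2222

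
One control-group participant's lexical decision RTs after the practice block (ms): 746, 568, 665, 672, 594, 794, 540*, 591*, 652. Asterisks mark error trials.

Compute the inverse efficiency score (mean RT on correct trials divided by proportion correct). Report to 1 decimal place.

Correct trials (n=7): 746, 568, 665, 672, 594, 794, 652
Mean correct RT = 4691/7 = 670.1429 ms
Proportion correct = 7/9
IES = 670.1429 / (7/9) = 861.612 ms

861.6 ms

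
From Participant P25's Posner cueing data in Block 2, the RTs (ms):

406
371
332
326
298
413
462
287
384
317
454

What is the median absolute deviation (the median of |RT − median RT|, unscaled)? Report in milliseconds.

Sorted: 287, 298, 317, 326, 332, 371, 384, 406, 413, 454, 462 → median = 371
|x − 371|: 35, 0, 39, 45, 73, 42, 91, 84, 13, 54, 83
Sorted deviations: 0, 13, 35, 39, 42, 45, 54, 73, 83, 84, 91 → MAD = 45

45 ms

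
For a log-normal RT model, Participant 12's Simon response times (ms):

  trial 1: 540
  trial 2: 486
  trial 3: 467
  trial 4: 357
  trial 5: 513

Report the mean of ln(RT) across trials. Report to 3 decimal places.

ln(RT): 6.2916, 6.1862, 6.1463, 5.8777, 6.2403
Σ ln(RT) = 30.7421
Mean = 30.7421/5 = 6.14842

6.148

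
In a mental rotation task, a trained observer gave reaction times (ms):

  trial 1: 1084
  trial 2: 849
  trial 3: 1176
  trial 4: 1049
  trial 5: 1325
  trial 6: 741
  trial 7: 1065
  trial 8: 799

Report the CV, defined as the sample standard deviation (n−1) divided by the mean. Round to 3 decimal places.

n = 8, Σ = 8088, M = 1011.0000
Σ(x−M)² = 279598.000; s = √(279598.000/7) = 199.8564
CV = 199.8564 / 1011.0000 = 0.19768

0.198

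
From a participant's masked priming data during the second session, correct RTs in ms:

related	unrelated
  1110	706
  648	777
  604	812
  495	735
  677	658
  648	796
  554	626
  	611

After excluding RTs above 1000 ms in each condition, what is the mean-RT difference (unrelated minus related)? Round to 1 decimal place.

110.8 ms

related: exclude 1110
M(related) = 3626/6 = 604.333
M(unrelated) = 5721/8 = 715.125
Difference = 715.125 − 604.333 = 110.792 ms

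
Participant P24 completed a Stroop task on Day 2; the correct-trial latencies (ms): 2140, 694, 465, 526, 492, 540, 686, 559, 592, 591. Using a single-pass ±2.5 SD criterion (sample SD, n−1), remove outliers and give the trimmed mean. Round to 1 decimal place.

571.7 ms

n = 10, ΣRT = 7285, M = 728.500
Σ(x−M)² = 2263500.50; s = √(2263500.50/9) = 501.498
Cutoffs: 728.500 ± 2.5·501.498 → [-525.2, 1982.2]
Outside: 2140 → excluded.
Retained (n=9): Σ = 5145, mean = 5145/9 = 571.667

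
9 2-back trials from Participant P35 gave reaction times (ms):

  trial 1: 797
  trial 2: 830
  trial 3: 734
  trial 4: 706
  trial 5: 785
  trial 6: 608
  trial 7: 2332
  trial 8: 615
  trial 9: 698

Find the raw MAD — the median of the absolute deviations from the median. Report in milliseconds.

63 ms

Sorted: 608, 615, 698, 706, 734, 785, 797, 830, 2332 → median = 734
|x − 734|: 63, 96, 0, 28, 51, 126, 1598, 119, 36
Sorted deviations: 0, 28, 36, 51, 63, 96, 119, 126, 1598 → MAD = 63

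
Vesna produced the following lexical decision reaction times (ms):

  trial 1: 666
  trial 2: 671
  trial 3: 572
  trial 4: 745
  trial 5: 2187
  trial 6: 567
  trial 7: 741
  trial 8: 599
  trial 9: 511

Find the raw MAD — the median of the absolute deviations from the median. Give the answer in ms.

79 ms

Sorted: 511, 567, 572, 599, 666, 671, 741, 745, 2187 → median = 666
|x − 666|: 0, 5, 94, 79, 1521, 99, 75, 67, 155
Sorted deviations: 0, 5, 67, 75, 79, 94, 99, 155, 1521 → MAD = 79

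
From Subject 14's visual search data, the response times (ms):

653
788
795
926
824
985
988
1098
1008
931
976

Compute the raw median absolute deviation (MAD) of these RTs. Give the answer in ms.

Sorted: 653, 788, 795, 824, 926, 931, 976, 985, 988, 1008, 1098 → median = 931
|x − 931|: 278, 143, 136, 5, 107, 54, 57, 167, 77, 0, 45
Sorted deviations: 0, 5, 45, 54, 57, 77, 107, 136, 143, 167, 278 → MAD = 77

77 ms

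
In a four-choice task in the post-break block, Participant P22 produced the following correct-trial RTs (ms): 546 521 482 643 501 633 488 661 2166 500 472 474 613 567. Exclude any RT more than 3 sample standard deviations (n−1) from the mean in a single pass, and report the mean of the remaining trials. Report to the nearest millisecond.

546 ms

n = 14, ΣRT = 9267, M = 661.929
Σ(x−M)² = 2494266.93; s = √(2494266.93/13) = 438.026
Cutoffs: 661.929 ± 3·438.026 → [-652.1, 1976.0]
Outside: 2166 → excluded.
Retained (n=13): Σ = 7101, mean = 7101/13 = 546.231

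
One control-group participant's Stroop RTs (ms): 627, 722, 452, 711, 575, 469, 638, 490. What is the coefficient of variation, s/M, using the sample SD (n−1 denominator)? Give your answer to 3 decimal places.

n = 8, Σ = 4684, M = 585.5000
Σ(x−M)² = 79486.000; s = √(79486.000/7) = 106.5605
CV = 106.5605 / 585.5000 = 0.18200

0.182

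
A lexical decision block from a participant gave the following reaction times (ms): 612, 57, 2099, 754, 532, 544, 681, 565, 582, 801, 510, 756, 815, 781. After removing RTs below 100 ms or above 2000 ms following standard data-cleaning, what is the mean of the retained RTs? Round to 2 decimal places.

Excluded: 57, 2099
Retained (n=12): Σ = 7933
Mean = 7933/12 = 661.0833

661.08 ms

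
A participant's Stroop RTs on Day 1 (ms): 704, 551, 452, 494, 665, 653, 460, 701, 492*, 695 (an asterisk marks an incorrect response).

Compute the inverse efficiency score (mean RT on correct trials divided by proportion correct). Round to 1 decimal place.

663.6 ms

Correct trials (n=9): 704, 551, 452, 494, 665, 653, 460, 701, 695
Mean correct RT = 5375/9 = 597.2222 ms
Proportion correct = 9/10
IES = 597.2222 / (9/10) = 663.580 ms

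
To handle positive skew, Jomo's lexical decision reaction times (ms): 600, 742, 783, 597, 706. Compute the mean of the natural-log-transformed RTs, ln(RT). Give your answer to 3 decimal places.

6.524

ln(RT): 6.3969, 6.6093, 6.6631, 6.3919, 6.5596
Σ ln(RT) = 32.6209
Mean = 32.6209/5 = 6.52419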